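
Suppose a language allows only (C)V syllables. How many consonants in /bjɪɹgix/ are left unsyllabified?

3

The consonants /b/, /ɹ/, /x/ cannot be parsed into a legal (C)V syllable (no codas are permitted; onsets are limited to one consonant).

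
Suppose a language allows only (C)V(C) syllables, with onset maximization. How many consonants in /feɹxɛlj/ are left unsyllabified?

1

The consonants /j/ cannot be parsed into a legal (C)V(C) syllable (at most one coda consonant is licensed; onsets are limited to one consonant).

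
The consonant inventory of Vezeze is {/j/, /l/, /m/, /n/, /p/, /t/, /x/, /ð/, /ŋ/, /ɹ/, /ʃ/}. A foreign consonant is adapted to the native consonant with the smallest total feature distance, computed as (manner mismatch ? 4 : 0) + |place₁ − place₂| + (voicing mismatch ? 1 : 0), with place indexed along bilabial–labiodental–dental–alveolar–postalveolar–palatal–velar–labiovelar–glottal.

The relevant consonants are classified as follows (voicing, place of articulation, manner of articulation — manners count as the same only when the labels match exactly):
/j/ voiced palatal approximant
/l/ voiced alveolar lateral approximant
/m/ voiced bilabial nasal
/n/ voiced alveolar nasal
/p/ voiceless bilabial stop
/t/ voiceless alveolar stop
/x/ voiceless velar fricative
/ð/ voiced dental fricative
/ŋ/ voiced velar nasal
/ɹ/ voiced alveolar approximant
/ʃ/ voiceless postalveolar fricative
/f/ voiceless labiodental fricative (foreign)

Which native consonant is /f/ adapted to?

/ð/ is closest: same manner (fricative), place distance 1 (labiodental→dental), voicing differs (+1); total 2. Next closest is /ʃ/ at distance 3.

ð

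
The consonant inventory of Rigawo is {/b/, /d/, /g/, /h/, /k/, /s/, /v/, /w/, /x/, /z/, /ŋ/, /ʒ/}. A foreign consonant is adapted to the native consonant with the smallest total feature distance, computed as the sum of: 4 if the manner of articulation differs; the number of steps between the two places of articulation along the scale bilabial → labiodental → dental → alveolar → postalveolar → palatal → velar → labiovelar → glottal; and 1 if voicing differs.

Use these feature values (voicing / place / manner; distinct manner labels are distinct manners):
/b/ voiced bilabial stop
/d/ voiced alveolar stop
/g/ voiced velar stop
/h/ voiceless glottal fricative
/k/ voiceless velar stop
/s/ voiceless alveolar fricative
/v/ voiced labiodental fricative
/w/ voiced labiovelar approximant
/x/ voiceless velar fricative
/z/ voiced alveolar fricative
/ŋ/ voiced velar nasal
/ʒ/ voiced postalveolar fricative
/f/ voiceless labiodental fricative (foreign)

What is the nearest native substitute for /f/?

/v/ is closest: same manner (fricative), place distance 0 (labiodental→labiodental), voicing differs (+1); total 1. Next closest is /s/ at distance 2.

v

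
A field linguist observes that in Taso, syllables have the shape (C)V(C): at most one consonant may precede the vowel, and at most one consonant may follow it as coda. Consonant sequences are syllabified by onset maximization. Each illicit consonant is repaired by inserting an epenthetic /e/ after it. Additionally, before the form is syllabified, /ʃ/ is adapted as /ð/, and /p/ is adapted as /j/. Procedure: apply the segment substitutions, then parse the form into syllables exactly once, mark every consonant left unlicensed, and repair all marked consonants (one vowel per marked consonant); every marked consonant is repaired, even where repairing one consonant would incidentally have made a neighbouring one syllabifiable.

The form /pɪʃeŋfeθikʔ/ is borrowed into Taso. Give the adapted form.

jɪðeŋfeθikʔe

Substitution: /p/ → /j/, /ʃ/ → /ð/, giving /jɪðeŋfeθikʔ/.
Syllabifying with onset maximization leaves /ʔ/ stranded (at most one coda consonant is licensed; onsets are limited to one consonant).
Each unlicensed consonant becomes the onset of a new syllable: /ʔ/ → /ʔe/.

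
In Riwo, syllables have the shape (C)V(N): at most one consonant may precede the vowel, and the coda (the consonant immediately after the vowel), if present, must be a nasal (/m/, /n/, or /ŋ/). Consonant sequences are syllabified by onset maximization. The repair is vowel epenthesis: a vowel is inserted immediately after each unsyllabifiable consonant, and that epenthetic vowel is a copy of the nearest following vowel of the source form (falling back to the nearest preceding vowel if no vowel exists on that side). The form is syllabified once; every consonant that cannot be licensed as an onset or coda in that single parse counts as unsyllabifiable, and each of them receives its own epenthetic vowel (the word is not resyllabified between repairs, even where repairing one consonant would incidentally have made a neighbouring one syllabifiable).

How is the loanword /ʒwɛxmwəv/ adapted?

ʒɛwɛxəməwəvə

The consonants /ʒ/, /x/, /m/, /v/ cannot be parsed into a legal (C)V(N) syllable (only a nasal (/m/, /n/, or /ŋ/) is licensed in coda position; onsets are limited to one consonant).
Inserting the epenthetic vowel yields /ʒ/ → /ʒɛ/, /x/ → /xə/, /m/ → /mə/, /v/ → /və/.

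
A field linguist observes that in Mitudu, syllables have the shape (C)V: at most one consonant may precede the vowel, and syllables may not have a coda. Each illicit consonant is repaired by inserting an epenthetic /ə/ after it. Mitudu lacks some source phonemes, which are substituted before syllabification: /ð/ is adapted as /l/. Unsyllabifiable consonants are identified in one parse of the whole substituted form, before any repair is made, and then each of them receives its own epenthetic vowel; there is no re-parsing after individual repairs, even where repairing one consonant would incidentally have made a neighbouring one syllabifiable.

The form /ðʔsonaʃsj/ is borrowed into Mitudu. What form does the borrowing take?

Substitution: /ð/ → /l/, giving /lʔsonaʃsj/.
Syllabifying with onset maximization leaves /l/, /ʔ/, /ʃ/, /s/, /j/ stranded (no codas are permitted; onsets are limited to one consonant).
Epenthesis after each stranded consonant: /l/ → /lə/, /ʔ/ → /ʔə/, /ʃ/ → /ʃə/, /s/ → /sə/, /j/ → /jə/.

ləʔəsonaʃəsəjə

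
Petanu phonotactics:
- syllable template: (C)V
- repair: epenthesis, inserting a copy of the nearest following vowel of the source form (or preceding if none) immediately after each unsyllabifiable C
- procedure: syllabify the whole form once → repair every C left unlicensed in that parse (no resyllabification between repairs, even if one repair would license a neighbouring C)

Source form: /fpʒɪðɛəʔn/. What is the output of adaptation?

Under (C)V, the unsyllabifiable consonants are /f/, /p/, /ʔ/, /n/ (no codas are permitted; onsets are limited to one consonant).
Each unlicensed consonant becomes the onset of a new syllable: /f/ → /fɪ/, /p/ → /pɪ/, /ʔ/ → /ʔə/, /n/ → /nə/.

fɪpɪʒɪðɛəʔənə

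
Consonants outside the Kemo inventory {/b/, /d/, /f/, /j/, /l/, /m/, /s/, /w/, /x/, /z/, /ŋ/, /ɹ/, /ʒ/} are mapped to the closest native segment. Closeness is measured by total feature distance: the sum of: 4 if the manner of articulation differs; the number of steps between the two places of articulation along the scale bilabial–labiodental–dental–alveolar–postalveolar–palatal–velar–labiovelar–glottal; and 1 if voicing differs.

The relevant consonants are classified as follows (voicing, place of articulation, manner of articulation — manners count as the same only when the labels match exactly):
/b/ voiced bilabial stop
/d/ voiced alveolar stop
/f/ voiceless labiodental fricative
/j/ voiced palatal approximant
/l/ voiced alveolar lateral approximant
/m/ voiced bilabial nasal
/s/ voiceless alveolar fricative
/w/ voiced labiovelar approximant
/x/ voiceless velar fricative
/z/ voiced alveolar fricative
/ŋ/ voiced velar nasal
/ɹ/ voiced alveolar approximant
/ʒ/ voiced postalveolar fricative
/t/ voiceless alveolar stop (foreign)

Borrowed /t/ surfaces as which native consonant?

/d/ is closest: same manner (stop), place distance 0 (alveolar→alveolar), voicing differs (+1); total 1. Next closest is /b/ at distance 4.

d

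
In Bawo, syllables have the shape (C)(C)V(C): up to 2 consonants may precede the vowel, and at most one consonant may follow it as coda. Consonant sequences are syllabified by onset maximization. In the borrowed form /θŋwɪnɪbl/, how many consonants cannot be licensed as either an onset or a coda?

The consonants /θ/, /l/ cannot be parsed into a legal (C)(C)V(C) syllable (at most one coda consonant is licensed; onsets may contain at most 2 consonants).

2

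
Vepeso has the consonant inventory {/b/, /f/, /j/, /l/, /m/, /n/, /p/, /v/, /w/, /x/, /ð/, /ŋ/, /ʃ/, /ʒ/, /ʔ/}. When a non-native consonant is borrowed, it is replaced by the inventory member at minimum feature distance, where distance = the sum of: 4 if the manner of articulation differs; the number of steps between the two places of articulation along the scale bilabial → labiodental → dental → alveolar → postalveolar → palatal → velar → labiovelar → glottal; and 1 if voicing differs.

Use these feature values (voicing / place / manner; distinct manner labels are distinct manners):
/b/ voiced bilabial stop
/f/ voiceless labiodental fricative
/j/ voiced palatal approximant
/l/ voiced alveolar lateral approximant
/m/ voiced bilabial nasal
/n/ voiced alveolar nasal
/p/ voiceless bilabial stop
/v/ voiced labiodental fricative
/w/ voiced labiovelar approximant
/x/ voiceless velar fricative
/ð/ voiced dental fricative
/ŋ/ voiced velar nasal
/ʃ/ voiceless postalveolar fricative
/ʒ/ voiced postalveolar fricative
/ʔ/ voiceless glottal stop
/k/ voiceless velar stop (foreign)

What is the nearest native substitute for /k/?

/ʔ/ is closest: same manner (stop), place distance 2 (velar→glottal), same voicing; total 2. Next closest is /x/ at distance 4.

ʔ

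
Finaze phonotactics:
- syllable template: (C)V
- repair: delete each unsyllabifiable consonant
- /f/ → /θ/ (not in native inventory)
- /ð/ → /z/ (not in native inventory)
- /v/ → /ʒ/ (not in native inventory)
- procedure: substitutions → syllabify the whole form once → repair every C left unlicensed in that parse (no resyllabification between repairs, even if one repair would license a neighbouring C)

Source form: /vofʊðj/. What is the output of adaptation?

ʒoθʊ

Substitution: /v/ → /ʒ/, /f/ → /θ/, /ð/ → /z/, giving /ʒoθʊzj/.
The consonants /z/, /j/ cannot be parsed into a legal (C)V syllable (no codas are permitted; onsets are limited to one consonant).
Each unlicensed consonant is deleted: /z/, /j/.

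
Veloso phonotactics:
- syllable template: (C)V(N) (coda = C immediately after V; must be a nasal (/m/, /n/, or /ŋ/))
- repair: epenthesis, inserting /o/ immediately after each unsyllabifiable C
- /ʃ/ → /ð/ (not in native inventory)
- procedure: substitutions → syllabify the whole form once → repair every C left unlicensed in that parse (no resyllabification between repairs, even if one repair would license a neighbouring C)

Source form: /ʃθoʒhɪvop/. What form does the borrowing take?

Substitution: /ʃ/ → /ð/, giving /ðθoʒhɪvop/.
The consonants /ð/, /ʒ/, /p/ cannot be parsed into a legal (C)V(N) syllable (only a nasal (/m/, /n/, or /ŋ/) is licensed in coda position; onsets are limited to one consonant).
Each unlicensed consonant becomes the onset of a new syllable: /ð/ → /ðo/, /ʒ/ → /ʒo/, /p/ → /po/.

ðoθoʒohɪvopo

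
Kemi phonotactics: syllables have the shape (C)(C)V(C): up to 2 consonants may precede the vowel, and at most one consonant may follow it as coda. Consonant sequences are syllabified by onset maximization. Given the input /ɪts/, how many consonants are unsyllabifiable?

1

Syllabifying with onset maximization leaves /s/ stranded (at most one coda consonant is licensed; onsets may contain at most 2 consonants).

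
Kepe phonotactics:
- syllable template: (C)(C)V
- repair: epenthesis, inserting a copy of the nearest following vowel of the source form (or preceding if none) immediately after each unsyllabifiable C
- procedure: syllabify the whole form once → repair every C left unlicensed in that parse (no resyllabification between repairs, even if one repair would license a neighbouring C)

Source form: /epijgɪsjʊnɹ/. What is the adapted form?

epijgɪsjʊnʊɹʊ

Syllabifying with onset maximization leaves /n/, /ɹ/ stranded (no codas are permitted; onsets may contain at most 2 consonants).
Epenthesis after each stranded consonant: /n/ → /nʊ/, /ɹ/ → /ɹʊ/.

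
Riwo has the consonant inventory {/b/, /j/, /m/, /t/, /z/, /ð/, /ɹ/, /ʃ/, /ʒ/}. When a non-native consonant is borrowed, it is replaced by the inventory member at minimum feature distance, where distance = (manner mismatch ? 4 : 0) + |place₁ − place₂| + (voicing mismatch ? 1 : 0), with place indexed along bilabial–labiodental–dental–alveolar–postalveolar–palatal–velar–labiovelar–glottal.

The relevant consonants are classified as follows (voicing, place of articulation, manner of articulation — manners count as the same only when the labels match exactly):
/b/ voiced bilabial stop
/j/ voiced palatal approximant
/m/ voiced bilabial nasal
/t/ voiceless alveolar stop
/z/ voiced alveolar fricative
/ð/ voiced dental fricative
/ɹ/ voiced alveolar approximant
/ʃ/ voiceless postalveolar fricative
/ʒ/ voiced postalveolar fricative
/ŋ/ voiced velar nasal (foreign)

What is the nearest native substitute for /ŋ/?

j

/j/ is closest: manner differs (nasal→approximant, +4), place distance 1 (velar→palatal), same voicing; total 5. Next closest is /m/ at distance 6.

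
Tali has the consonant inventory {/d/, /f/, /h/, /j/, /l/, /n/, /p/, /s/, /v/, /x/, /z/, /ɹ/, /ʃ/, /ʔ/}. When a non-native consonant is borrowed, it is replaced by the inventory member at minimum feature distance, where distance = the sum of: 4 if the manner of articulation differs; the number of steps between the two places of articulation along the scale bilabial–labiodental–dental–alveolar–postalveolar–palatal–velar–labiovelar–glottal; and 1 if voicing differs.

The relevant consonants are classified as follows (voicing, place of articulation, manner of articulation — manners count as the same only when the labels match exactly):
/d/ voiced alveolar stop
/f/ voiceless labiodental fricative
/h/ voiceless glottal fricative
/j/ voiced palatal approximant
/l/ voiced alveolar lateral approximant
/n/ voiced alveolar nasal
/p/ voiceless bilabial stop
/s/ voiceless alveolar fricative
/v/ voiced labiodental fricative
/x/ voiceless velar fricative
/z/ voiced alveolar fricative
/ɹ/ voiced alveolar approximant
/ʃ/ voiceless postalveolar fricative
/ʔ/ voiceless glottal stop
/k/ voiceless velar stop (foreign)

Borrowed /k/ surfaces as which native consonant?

ʔ

/ʔ/ is closest: same manner (stop), place distance 2 (velar→glottal), same voicing; total 2. Next closest is /d/ at distance 4.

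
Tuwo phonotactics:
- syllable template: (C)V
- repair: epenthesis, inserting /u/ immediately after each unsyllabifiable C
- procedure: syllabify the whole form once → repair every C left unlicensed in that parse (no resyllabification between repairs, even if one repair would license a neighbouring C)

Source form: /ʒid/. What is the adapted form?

Syllabifying with onset maximization leaves /d/ stranded (no codas are permitted; onsets are limited to one consonant).
Each unlicensed consonant becomes the onset of a new syllable: /d/ → /du/.

ʒidu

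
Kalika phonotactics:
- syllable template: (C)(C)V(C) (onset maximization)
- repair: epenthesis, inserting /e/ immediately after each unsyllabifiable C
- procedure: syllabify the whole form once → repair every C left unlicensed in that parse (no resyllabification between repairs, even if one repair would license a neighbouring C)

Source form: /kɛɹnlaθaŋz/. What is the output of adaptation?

kɛɹnlaθaŋze

The consonants /z/ cannot be parsed into a legal (C)(C)V(C) syllable (at most one coda consonant is licensed; onsets may contain at most 2 consonants).
Each unlicensed consonant becomes the onset of a new syllable: /z/ → /ze/.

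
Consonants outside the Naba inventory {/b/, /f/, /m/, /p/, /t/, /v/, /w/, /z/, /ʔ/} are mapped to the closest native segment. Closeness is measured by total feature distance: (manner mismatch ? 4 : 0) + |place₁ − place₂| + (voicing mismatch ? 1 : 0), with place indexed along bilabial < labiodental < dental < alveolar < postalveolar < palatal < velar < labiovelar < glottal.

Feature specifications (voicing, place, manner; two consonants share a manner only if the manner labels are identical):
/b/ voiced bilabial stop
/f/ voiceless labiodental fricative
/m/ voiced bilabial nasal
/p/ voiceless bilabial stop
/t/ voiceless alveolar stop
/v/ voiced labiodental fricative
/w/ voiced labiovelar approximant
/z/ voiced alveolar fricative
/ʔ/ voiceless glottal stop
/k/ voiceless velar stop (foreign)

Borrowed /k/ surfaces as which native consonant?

/ʔ/ is closest: same manner (stop), place distance 2 (velar→glottal), same voicing; total 2. Next closest is /t/ at distance 3.

ʔ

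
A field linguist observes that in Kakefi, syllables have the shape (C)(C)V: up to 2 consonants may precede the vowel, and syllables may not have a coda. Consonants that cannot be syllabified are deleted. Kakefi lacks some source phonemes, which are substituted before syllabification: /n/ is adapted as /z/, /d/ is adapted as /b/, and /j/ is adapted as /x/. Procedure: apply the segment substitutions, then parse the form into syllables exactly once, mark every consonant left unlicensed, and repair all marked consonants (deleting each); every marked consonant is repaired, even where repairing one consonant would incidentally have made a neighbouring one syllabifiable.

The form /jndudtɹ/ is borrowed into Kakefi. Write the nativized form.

Substitution: /j/ → /x/, /n/ → /z/, /d/ → /b/, giving /xzbubtɹ/.
Under (C)(C)V, the unsyllabifiable consonants are /x/, /b/, /t/, /ɹ/ (no codas are permitted; onsets may contain at most 2 consonants).
Deletion applies to /x/, /b/, /t/, /ɹ/.

zbu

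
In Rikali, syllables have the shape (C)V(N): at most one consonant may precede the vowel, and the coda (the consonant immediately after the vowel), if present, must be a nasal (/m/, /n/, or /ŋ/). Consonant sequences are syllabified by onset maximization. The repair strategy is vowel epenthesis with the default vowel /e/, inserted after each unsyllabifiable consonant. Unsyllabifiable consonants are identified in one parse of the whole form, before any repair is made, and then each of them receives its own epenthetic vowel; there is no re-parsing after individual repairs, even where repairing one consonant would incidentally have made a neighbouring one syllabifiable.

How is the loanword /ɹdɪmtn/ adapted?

Syllabifying with onset maximization leaves /ɹ/, /t/, /n/ stranded (only a nasal (/m/, /n/, or /ŋ/) is licensed in coda position; onsets are limited to one consonant).
Each unlicensed consonant becomes the onset of a new syllable: /ɹ/ → /ɹe/, /t/ → /te/, /n/ → /ne/.

ɹedɪmtene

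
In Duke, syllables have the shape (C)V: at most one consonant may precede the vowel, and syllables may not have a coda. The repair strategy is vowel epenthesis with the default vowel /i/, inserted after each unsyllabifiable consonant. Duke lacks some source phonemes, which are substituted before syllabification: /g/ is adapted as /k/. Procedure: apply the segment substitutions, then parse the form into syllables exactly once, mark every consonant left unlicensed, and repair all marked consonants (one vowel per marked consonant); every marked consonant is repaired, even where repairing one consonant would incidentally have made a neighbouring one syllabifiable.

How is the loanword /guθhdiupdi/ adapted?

kuθihidiupidi

Substitution: /g/ → /k/, giving /kuθhdiupdi/.
The consonants /θ/, /h/, /p/ cannot be parsed into a legal (C)V syllable (no codas are permitted; onsets are limited to one consonant).
Inserting the epenthetic vowel yields /θ/ → /θi/, /h/ → /hi/, /p/ → /pi/.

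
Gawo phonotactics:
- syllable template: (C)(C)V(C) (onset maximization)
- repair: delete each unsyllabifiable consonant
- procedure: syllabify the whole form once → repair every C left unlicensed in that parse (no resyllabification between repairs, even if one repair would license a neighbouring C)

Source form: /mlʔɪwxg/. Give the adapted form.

lʔɪw

Syllabifying with onset maximization leaves /m/, /x/, /g/ stranded (at most one coda consonant is licensed; onsets may contain at most 2 consonants).
Deleting the stranded consonants removes /m/, /x/, /g/.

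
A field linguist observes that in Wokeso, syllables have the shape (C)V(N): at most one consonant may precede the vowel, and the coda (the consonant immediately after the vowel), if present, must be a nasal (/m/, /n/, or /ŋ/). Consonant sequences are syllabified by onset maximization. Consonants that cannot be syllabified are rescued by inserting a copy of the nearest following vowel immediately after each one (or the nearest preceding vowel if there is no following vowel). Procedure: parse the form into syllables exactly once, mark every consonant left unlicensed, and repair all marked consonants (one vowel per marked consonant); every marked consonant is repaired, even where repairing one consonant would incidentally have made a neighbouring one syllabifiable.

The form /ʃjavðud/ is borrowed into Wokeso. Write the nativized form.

ʃajavuðudu

Syllabifying with onset maximization leaves /ʃ/, /v/, /d/ stranded (only a nasal (/m/, /n/, or /ŋ/) is licensed in coda position; onsets are limited to one consonant).
Each unlicensed consonant becomes the onset of a new syllable: /ʃ/ → /ʃa/, /v/ → /vu/, /d/ → /du/.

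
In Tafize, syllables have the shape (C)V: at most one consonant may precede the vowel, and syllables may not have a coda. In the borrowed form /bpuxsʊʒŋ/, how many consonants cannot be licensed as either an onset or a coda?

4

Under (C)V, the unsyllabifiable consonants are /b/, /x/, /ʒ/, /ŋ/ (no codas are permitted; onsets are limited to one consonant).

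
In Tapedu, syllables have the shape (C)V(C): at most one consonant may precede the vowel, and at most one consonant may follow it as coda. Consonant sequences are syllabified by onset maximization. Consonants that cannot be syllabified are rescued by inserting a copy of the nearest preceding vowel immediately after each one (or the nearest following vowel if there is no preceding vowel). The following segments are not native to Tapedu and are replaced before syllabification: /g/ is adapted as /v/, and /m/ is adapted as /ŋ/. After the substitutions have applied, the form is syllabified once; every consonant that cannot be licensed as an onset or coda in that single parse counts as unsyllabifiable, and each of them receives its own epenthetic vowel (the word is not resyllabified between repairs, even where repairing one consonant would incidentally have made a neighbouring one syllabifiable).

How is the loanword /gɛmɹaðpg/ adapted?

Substitution: /g/ → /v/, /m/ → /ŋ/, giving /vɛŋɹaðpv/.
Syllabifying with onset maximization leaves /p/, /v/ stranded (at most one coda consonant is licensed; onsets are limited to one consonant).
Inserting the epenthetic vowel yields /p/ → /pa/, /v/ → /va/.

vɛŋɹaðpava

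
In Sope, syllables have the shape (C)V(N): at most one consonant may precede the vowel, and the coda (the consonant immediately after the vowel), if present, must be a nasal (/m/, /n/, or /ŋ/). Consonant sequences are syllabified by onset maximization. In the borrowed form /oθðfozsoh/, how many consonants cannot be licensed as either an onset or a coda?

The consonants /θ/, /ð/, /z/, /h/ cannot be parsed into a legal (C)V(N) syllable (only a nasal (/m/, /n/, or /ŋ/) is licensed in coda position; onsets are limited to one consonant).

4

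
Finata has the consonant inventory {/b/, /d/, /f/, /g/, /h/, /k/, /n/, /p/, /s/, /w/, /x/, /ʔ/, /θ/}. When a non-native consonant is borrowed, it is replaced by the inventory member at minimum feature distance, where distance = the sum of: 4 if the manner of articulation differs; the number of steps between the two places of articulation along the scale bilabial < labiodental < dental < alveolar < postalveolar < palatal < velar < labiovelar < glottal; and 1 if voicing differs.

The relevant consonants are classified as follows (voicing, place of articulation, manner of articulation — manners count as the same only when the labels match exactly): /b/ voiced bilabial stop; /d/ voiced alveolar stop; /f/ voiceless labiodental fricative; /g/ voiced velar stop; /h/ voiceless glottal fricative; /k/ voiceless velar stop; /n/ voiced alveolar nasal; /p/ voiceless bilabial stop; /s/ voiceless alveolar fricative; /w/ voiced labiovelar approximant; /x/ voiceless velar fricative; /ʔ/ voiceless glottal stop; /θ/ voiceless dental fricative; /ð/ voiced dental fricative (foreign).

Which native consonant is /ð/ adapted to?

θ

/θ/ is closest: same manner (fricative), place distance 0 (dental→dental), voicing differs (+1); total 1. Next closest is /f/ at distance 2.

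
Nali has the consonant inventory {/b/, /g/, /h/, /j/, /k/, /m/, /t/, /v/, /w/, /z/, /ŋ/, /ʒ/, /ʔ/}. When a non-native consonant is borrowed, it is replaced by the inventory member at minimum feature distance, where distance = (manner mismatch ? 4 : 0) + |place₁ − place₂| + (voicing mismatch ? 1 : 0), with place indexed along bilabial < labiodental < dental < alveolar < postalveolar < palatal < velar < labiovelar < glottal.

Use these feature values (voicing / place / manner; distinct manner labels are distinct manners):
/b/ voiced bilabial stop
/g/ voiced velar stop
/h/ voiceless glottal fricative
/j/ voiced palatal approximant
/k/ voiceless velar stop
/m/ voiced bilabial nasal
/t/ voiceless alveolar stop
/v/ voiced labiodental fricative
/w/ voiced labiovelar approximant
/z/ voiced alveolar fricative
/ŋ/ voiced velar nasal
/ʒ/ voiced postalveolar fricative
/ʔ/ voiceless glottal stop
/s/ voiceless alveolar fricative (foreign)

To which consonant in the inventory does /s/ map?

/z/ is closest: same manner (fricative), place distance 0 (alveolar→alveolar), voicing differs (+1); total 1. Next closest is /ʒ/ at distance 2.

z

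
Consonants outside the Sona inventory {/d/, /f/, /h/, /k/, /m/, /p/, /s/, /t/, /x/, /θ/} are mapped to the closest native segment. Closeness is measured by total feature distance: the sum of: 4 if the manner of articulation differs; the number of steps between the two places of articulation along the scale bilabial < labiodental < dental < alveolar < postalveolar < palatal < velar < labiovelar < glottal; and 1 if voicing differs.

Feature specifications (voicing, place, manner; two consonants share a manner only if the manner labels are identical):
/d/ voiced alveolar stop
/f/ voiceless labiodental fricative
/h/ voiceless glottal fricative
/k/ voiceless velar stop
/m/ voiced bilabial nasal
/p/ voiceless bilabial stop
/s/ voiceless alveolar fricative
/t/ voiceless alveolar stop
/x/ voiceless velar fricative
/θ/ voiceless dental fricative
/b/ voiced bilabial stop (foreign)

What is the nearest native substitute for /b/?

p

/p/ is closest: same manner (stop), place distance 0 (bilabial→bilabial), voicing differs (+1); total 1. Next closest is /d/ at distance 3.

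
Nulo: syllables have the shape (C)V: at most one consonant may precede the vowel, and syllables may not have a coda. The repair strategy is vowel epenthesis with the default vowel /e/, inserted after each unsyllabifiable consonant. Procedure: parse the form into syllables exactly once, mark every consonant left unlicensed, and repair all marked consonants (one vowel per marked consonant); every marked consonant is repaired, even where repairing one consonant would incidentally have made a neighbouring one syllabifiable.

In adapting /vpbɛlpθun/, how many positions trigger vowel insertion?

The unsyllabifiable consonants are /v/, /p/, /l/, /p/, /n/; each receives one epenthetic vowel.

5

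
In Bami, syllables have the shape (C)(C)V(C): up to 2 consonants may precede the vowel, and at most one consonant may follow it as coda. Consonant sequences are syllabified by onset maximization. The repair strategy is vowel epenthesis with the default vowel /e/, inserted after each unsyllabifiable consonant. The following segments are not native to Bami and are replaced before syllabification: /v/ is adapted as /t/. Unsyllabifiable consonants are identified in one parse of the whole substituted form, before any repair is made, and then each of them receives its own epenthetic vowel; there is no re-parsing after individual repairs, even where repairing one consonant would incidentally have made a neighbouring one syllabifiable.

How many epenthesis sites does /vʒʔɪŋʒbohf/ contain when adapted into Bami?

2

After substitution the input is /tʒʔɪŋʒbohf/.
The unsyllabifiable consonants are /t/, /f/; each receives one epenthetic vowel.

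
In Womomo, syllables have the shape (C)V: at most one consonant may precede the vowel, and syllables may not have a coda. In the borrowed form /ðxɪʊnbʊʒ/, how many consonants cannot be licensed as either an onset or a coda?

Syllabifying with onset maximization leaves /ð/, /n/, /ʒ/ stranded (no codas are permitted; onsets are limited to one consonant).

3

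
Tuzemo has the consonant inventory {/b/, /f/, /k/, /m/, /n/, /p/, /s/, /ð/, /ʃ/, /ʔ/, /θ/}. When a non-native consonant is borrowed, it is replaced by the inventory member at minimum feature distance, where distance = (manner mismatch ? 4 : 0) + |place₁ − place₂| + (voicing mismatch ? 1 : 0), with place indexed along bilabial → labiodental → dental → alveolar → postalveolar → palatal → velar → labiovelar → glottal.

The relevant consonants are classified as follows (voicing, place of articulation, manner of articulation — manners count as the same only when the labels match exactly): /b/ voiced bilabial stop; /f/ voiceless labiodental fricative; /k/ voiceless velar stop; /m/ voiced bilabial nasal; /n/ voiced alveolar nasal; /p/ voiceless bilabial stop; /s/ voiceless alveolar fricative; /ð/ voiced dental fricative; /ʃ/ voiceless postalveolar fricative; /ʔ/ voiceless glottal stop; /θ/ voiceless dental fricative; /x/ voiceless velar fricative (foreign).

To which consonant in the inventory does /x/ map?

/ʃ/ is closest: same manner (fricative), place distance 2 (velar→postalveolar), same voicing; total 2. Next closest is /s/ at distance 3.

ʃ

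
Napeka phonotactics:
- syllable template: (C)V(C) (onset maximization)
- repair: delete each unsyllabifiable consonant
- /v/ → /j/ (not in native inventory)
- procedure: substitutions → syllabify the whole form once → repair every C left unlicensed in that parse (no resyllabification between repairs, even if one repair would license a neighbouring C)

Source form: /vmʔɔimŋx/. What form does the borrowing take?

Substitution: /v/ → /j/, giving /jmʔɔimŋx/.
Syllabifying with onset maximization leaves /j/, /m/, /ŋ/, /x/ stranded (at most one coda consonant is licensed; onsets are limited to one consonant).
Each unlicensed consonant is deleted: /j/, /m/, /ŋ/, /x/.

ʔɔim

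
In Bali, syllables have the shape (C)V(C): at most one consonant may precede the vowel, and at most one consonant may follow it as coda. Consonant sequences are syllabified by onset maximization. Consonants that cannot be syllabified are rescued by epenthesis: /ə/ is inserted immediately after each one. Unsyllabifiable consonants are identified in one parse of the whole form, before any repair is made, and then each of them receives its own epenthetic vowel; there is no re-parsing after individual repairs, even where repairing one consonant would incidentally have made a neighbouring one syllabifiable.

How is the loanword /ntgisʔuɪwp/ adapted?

Under (C)V(C), the unsyllabifiable consonants are /n/, /t/, /p/ (at most one coda consonant is licensed; onsets are limited to one consonant).
Each unlicensed consonant becomes the onset of a new syllable: /n/ → /nə/, /t/ → /tə/, /p/ → /pə/.

nətəgisʔuɪwpə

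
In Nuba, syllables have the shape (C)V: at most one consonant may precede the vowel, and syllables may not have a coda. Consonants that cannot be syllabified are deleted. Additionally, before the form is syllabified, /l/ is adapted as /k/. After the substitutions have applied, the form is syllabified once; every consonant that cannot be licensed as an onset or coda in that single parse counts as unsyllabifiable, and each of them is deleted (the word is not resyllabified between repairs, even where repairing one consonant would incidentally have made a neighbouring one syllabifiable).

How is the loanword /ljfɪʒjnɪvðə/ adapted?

Substitution: /l/ → /k/, giving /kjfɪʒjnɪvðə/.
Under (C)V, the unsyllabifiable consonants are /k/, /j/, /ʒ/, /j/, /v/ (no codas are permitted; onsets are limited to one consonant).
Each unlicensed consonant is deleted: /k/, /j/, /ʒ/, /j/, /v/.

fɪnɪðə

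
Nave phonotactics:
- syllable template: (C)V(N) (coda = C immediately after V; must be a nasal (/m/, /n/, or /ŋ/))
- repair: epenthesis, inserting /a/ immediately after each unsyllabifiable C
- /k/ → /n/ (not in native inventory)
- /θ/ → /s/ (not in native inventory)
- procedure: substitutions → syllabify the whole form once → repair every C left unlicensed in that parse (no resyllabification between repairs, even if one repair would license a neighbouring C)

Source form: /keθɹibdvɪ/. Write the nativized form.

Substitution: /k/ → /n/, /θ/ → /s/, giving /nesɹibdvɪ/.
Under (C)V(N), the unsyllabifiable consonants are /s/, /b/, /d/ (only a nasal (/m/, /n/, or /ŋ/) is licensed in coda position; onsets are limited to one consonant).
Inserting the epenthetic vowel yields /s/ → /sa/, /b/ → /ba/, /d/ → /da/.

nesaɹibadavɪ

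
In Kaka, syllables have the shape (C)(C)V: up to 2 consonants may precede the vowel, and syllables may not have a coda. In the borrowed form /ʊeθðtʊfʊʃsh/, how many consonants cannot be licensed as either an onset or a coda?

The consonants /θ/, /ʃ/, /s/, /h/ cannot be parsed into a legal (C)(C)V syllable (no codas are permitted; onsets may contain at most 2 consonants).

4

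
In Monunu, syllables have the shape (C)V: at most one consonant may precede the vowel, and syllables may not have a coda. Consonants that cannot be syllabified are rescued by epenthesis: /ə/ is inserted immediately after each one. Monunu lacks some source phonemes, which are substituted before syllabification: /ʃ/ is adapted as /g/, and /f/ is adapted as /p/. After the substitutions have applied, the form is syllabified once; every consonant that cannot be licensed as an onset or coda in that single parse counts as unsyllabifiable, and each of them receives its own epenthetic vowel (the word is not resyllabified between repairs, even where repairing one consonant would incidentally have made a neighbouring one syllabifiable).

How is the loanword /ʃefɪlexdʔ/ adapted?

Substitution: /ʃ/ → /g/, /f/ → /p/, giving /gepɪlexdʔ/.
Syllabifying with onset maximization leaves /x/, /d/, /ʔ/ stranded (no codas are permitted; onsets are limited to one consonant).
Epenthesis after each stranded consonant: /x/ → /xə/, /d/ → /də/, /ʔ/ → /ʔə/.

gepɪlexədəʔə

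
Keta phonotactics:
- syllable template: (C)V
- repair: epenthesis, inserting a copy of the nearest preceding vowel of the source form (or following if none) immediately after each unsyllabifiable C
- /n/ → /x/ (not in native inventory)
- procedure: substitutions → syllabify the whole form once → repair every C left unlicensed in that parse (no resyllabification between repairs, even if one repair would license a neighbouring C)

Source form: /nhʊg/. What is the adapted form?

xʊhʊgʊ

Substitution: /n/ → /x/, giving /xhʊg/.
Under (C)V, the unsyllabifiable consonants are /x/, /g/ (no codas are permitted; onsets are limited to one consonant).
Inserting the epenthetic vowel yields /x/ → /xʊ/, /g/ → /gʊ/.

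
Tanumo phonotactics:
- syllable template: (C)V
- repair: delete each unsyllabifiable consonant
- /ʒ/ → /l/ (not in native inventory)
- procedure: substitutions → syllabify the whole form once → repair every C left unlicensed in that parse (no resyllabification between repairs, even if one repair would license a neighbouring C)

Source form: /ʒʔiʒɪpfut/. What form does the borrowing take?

ʔilɪfu

Substitution: /ʒ/ → /l/, giving /lʔilɪpfut/.
Under (C)V, the unsyllabifiable consonants are /l/, /p/, /t/ (no codas are permitted; onsets are limited to one consonant).
Deletion applies to /l/, /p/, /t/.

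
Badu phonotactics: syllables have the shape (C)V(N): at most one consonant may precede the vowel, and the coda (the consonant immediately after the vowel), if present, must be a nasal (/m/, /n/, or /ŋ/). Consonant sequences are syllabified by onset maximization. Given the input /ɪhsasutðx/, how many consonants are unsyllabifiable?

4

Under (C)V(N), the unsyllabifiable consonants are /h/, /t/, /ð/, /x/ (only a nasal (/m/, /n/, or /ŋ/) is licensed in coda position; onsets are limited to one consonant).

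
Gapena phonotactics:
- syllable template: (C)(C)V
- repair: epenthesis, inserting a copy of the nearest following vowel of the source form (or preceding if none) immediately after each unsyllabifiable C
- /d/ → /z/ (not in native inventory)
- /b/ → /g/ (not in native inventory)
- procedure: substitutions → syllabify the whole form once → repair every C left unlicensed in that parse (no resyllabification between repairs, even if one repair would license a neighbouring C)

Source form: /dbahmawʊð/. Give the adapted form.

zgahmawʊðʊ

Substitution: /d/ → /z/, /b/ → /g/, giving /zgahmawʊð/.
The consonants /ð/ cannot be parsed into a legal (C)(C)V syllable (no codas are permitted; onsets may contain at most 2 consonants).
Inserting the epenthetic vowel yields /ð/ → /ðʊ/.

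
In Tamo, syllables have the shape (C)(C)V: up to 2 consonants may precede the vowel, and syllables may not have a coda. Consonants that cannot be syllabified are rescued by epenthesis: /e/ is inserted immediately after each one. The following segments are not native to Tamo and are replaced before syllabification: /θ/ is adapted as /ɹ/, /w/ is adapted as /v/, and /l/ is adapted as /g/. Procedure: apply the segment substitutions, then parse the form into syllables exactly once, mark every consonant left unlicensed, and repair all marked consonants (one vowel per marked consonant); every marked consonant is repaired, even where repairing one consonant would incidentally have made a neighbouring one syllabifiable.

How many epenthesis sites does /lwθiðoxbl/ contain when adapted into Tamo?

4

After substitution the input is /gvɹiðoxbg/.
The unsyllabifiable consonants are /g/, /x/, /b/, /g/; each receives one epenthetic vowel.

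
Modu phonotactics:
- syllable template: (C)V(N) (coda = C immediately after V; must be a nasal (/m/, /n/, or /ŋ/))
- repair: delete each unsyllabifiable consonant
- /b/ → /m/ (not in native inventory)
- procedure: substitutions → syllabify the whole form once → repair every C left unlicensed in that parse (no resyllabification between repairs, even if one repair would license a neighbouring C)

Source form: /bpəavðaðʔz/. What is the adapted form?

Substitution: /b/ → /m/, giving /mpəavðaðʔz/.
Syllabifying with onset maximization leaves /m/, /v/, /ð/, /ʔ/, /z/ stranded (only a nasal (/m/, /n/, or /ŋ/) is licensed in coda position; onsets are limited to one consonant).
Each unlicensed consonant is deleted: /m/, /v/, /ð/, /ʔ/, /z/.

pəaða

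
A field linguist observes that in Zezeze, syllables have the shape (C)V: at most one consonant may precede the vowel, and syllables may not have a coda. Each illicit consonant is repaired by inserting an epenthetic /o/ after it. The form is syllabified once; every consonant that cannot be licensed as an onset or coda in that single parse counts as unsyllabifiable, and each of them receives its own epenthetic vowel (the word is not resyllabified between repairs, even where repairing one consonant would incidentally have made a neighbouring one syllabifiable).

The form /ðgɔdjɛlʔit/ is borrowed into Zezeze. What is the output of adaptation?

ðogɔdojɛloʔito

Syllabifying with onset maximization leaves /ð/, /d/, /l/, /t/ stranded (no codas are permitted; onsets are limited to one consonant).
Epenthesis after each stranded consonant: /ð/ → /ðo/, /d/ → /do/, /l/ → /lo/, /t/ → /to/.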